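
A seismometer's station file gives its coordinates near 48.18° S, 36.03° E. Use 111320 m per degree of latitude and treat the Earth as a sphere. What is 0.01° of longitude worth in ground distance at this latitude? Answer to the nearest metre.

At 48.18° a degree of longitude is 111320 × cos 48.18° ≈ 74227.4 m, so 0.01° corresponds to 742.274 m.

742 metres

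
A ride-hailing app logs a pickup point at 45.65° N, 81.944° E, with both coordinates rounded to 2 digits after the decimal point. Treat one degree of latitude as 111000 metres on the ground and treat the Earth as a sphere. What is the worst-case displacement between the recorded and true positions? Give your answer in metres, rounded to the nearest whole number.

677 metres

Rounding to 2 decimal places leaves each coordinate within ±0.005° of the true value.
North–south component: 0.005° × 111000 = 555 m.
Longitude error → 0.005 × 111000 × cos 45.65° = 0.005 × 111000 × 0.6990 ≈ 387.967 m.
The two errors are perpendicular, so the maximum displacement is √(555² + 387.967²) ≈ 677.158 m.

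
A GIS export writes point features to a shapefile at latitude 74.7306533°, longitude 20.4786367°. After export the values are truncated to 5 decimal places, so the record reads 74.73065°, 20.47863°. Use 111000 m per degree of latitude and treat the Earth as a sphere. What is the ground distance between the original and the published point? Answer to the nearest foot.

1 feet

Δlat = 74.7306533 − 74.73065 = +0.0000033°; Δlon = 20.4786367 − 20.47863 = +0.0000067°.
N–S: 0.0000033° × 111000 m/° = 0.3663 m.
E–W at 74.7306°: 0.0000067° × 111000 × cos 74.7306° = 0.0000067 × 111000 × 0.2634 ≈ 0.195859 m.
Hypotenuse of the two orthogonal shifts: √(0.3663² + 0.195859²) = 0.415375 m.
In feet: 0.415375 m ÷ 0.3048 ≈ 1.3628 ft.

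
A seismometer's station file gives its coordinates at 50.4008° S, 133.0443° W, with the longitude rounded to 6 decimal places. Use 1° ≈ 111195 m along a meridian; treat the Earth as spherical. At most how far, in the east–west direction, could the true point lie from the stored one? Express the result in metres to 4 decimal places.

Rounding to 6 decimal places leaves the longitude within ±5e-07° of the true value.
Parallels shrink by cos φ, so at 50.4008° a degree of longitude is 111195 × 0.6374 ≈ 70877.2 m.
East–west error: 5e-07° × 70877.2 m/° ≈ 0.0354386 m.

0.0354 metres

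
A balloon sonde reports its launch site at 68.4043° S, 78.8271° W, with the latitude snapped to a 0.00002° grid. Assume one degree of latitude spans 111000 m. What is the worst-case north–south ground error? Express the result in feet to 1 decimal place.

3.6 feet

With a 0.00002° grid the true value lies within half a step, ±0.00002°/2 = ±1e-05°, of the stored one.
Along the meridian that is 1e-05° × 111000 m/° = 1.11 m.
Converting: 1.11 m × 3.2808 ft/m ≈ 3.6417 ft.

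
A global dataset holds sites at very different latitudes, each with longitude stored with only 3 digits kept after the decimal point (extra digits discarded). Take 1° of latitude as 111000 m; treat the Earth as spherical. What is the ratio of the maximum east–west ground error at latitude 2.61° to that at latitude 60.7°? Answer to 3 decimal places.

2.041

Truncating at 3 decimal places can drop up to a full unit in the last place, so the longitude may be off by as much as 0.001°.
At 2.61°: 0.001° × 111000 × cos 2.61° = 0.001 × 111000 × 0.9990 ≈ 110.88 m.
At 60.7°: 0.001° × 111000 × cos 60.7° = 0.001 × 111000 × 0.4894 ≈ 54.321 m.
Ratio: 110.88 / 54.321 = cos 2.61° / cos 60.7° ≈ 2.0413.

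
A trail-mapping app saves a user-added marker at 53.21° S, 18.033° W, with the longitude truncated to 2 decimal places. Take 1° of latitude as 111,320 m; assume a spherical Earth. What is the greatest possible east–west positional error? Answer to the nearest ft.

Truncating at 2 decimal places can drop up to a full unit in the last place, so the longitude may be off by as much as 0.01°.
At latitude 53.21° a degree of longitude spans 111320 m × cos 53.21° = 111320 × 0.5989 ≈ 66667.7 m.
So at most 0.01° × 66667.7 ≈ 666.677 m east–west.
In feet: 666.677 m ÷ 0.3048 ≈ 2187.3 ft.

2187 ft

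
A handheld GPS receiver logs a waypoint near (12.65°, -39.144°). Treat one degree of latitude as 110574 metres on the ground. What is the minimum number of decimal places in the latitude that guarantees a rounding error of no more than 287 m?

One degree of latitude covers 110574 m.
N decimal places → at most half a unit in the last place, 0.5 × 10⁻ᴺ° = 110574/2 × 10⁻ᴺ m.
Setting 55287 × 10⁻ᴺ ≤ 287 gives 10ᴺ ≥ 192.6, i.e. N ≥ 2.28.
At 2 places the error can reach 553 m, but 3 places keeps it to 55.3 m.

3 decimal places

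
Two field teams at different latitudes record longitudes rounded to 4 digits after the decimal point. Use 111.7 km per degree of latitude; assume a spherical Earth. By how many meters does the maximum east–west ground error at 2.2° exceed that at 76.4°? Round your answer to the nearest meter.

4 meters

Rounding to 4 decimal places leaves the longitude within ±5e-05° of the true value.
Error at 2.2° = 5e-05° × 111700 × cos 2.2° ≈ 5.585 × 0.9993 = 5.5809 m.
At 76.4°: 5e-05° × 111700 × cos 76.4° = 5e-05 × 111700 × 0.2351 ≈ 1.3133 m.
Difference: 5.5809 − 1.3133 = 4.2676 m.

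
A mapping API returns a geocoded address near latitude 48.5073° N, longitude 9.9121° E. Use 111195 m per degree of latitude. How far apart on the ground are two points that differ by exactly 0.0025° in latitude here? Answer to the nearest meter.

0.0025° × 111195 m/° = 277.988 m.

278 meters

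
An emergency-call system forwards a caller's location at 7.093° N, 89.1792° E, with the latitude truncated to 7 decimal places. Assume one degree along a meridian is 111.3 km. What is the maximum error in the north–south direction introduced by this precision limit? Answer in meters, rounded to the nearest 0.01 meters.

0.01 meters

Truncating at 7 decimal places can drop up to a full unit in the last place, so the latitude may be off by as much as 1e-07°.
So the N–S error is at most 1e-07 × 111300 = 0.01113 m.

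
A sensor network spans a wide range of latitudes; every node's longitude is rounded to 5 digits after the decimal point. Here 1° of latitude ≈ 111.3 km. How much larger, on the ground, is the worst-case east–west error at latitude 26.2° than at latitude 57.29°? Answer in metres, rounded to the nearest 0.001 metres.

Rounding to 5 decimal places leaves the longitude within ±5e-06° of the true value.
At 26.2°: 5e-06° × 111300 × cos 26.2° = 5e-06 × 111300 × 0.8973 ≈ 0.49932 m.
At 57.29°: 5e-06° × 111300 × cos 57.29° = 5e-06 × 111300 × 0.5404 ≈ 0.30073 m.
So the lower-latitude error exceeds the higher by 0.49932 − 0.30073 = 0.1986 m.

0.199 metres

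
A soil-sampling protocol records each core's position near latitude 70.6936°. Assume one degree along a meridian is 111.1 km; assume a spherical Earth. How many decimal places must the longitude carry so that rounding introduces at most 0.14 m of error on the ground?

6

At 70.6936° one degree of longitude covers 111100 × cos 70.6936° ≈ 111100 × 0.3306 ≈ 36731.9 m.
With N decimal places the half-ulp bound is 0.5·10⁻ᴺ°, or 0.5·10⁻ᴺ × 36731.9 m on the ground.
Need 0.5 × 36731.9 × 10⁻ᴺ ≤ 0.14 → 10⁻ᴺ ≤ 7.623e-06, so N ≥ 5.12.
So 6 decimal places suffice (0.0184 m); 5 would allow up to 0.184 m.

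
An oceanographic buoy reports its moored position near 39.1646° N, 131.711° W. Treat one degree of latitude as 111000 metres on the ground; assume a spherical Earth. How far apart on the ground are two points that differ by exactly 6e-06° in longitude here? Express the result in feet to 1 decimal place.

1.7 feet

At 39.1646° a degree of longitude is 111000 × cos 39.1646° ≈ 86062.2 m, so 6e-06° corresponds to 0.516373 m.
Converting: 0.516373 m × 3.2808 ft/m ≈ 1.6941 ft.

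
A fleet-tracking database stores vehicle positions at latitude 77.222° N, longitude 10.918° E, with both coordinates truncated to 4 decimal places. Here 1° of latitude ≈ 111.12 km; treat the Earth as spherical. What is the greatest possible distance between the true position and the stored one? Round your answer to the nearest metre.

Truncating at 4 decimal places can drop up to a full unit in the last place, so each coordinate may be off by as much as 0.0001°.
North–south component: 0.0001° × 111120 = 11.112 m.
E–W at 77.222°: 0.0001° × 111120 × cos 77.222° = 0.0001 × 111120 × 0.2212 ≈ 2.45769 m.
Combining orthogonally: (11.112² + 2.45769²)^½ ≈ 11.3805 m.

11 metres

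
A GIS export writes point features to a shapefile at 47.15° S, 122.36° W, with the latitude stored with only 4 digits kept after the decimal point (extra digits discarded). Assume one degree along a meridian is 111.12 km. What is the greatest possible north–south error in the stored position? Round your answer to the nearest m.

Truncating at 4 decimal places can drop up to a full unit in the last place, so the latitude may be off by as much as 0.0001°.
So the N–S error is at most 0.0001 × 111120 = 11.112 m.

11 m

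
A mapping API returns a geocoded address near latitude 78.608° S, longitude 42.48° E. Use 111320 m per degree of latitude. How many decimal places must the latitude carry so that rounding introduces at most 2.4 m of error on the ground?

One degree of latitude covers 111320 m.
N decimal places → at most half a unit in the last place, 0.5 × 10⁻ᴺ° = 111320/2 × 10⁻ᴺ m.
Need 0.5 × 111320 × 10⁻ᴺ ≤ 2.4 → 10⁻ᴺ ≤ 4.312e-05, so N ≥ 4.37.
N = 4 would give 5.57 m (too coarse); N = 5 gives 0.557 m ≤ 2.4 m.

5 decimal places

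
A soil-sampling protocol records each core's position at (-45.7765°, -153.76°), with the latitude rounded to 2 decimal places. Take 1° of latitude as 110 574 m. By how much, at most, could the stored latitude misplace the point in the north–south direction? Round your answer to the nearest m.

Rounding to 2 decimal places leaves the latitude within ±0.005° of the true value.
North–south distance: 0.005° × 110574 m/° = 552.87 m.

553 m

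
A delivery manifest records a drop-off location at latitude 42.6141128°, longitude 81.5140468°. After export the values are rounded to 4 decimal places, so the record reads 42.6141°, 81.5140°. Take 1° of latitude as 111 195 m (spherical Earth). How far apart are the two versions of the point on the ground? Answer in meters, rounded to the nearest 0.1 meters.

4.1 meters

Δlat = 42.6141128 − 42.6141 = +0.0000128°; Δlon = 81.5140468 − 81.5140 = +0.0000468°.
N–S: 0.0000128° × 111195 m/° = 1.4233 m.
East–west at this latitude: 0.0000468° × 111195 × cos 42.6141° ≈ 0.0000468 × 81831.8 = 3.82973 m.
Hypotenuse of the two orthogonal shifts: √(1.4233² + 3.82973²) = 4.08566 m.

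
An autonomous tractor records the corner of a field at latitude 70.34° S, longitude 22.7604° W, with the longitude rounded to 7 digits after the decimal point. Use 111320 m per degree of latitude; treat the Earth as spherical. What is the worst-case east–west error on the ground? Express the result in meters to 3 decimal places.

0.002 meters

Rounding to 7 decimal places leaves the longitude within ±5e-08° of the true value.
Parallels shrink by cos φ, so at 70.34° a degree of longitude is 111320 × 0.3364 ≈ 37452.3 m.
East–west error: 5e-08° × 37452.3 m/° ≈ 0.00187261 m.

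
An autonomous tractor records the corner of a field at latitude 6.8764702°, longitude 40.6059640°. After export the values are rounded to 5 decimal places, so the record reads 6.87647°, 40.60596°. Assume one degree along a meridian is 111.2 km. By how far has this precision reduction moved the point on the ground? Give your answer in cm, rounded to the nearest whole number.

Δlat = 6.8764702 − 6.87647 = +0.0000002°; Δlon = 40.6059640 − 40.60596 = +0.0000040°.
N–S: 0.0000002° × 111200 m/° = 0.02224 m.
East–west at this latitude: 0.0000040° × 111200 × cos 6.87647° ≈ 0.0000040 × 110400 = 0.4416 m.
Combined displacement = (0.02224² + 0.4416²)^½ ≈ 0.44216 m.
That is 0.44216 m = 44.216 cm.

44 cm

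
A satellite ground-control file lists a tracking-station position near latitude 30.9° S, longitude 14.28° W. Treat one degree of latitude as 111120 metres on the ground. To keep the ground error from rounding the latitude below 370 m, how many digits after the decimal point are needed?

3 decimal places

One degree of latitude covers 111120 m.
N decimal places → at most half a unit in the last place, 0.5 × 10⁻ᴺ° = 111120/2 × 10⁻ᴺ m.
Need 0.5 × 111120 × 10⁻ᴺ ≤ 370 → 10⁻ᴺ ≤ 6.659e-03, so N ≥ 2.18.
N = 2 would give 556 m (too coarse); N = 3 gives 55.6 m ≤ 370 m.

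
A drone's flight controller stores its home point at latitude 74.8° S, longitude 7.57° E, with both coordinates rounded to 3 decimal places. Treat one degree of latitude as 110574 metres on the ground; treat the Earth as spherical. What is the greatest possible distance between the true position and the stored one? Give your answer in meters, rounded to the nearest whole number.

57 meters

Rounding to 3 decimal places leaves each coordinate within ±0.0005° of the true value.
North–south component: 0.0005° × 110574 = 55.287 m.
East–west component at 74.8°: 0.0005° × 110574 × cos 74.8° ≈ 0.0005 × 28991.3 ≈ 14.4957 m.
Worst case both components are at the extreme and orthogonal: √(55.287² + 14.4957²) ≈ 57.1557 m.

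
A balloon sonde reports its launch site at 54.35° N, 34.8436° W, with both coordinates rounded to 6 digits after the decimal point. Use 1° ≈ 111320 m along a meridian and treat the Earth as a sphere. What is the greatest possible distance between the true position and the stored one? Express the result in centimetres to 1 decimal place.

6.4 centimetres

Rounding to 6 decimal places leaves each coordinate within ±5e-07° of the true value.
North–south component: 5e-07° × 111320 = 0.05566 m.
Longitude error → 5e-07 × 111320 × cos 54.35° = 5e-07 × 111320 × 0.5828 ≈ 0.0324404 m.
The two errors are perpendicular, so the maximum displacement is √(0.05566² + 0.0324404²) ≈ 0.0644237 m.
That is 0.0644237 m = 6.4424 cm.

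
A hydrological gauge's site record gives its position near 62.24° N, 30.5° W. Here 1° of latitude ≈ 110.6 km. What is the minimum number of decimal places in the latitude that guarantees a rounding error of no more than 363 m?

One degree of latitude covers 110600 m.
With N decimal places the half-ulp bound is 0.5·10⁻ᴺ°, or 0.5·10⁻ᴺ × 110600 m on the ground.
Need 0.5 × 110600 × 10⁻ᴺ ≤ 363 → 10⁻ᴺ ≤ 6.564e-03, so N ≥ 2.18.
So 3 decimal places suffice (55.3 m); 2 would allow up to 553 m.

3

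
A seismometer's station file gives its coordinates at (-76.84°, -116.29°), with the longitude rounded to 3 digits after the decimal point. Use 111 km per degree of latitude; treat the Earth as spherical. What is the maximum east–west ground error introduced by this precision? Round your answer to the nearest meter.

Rounding to 3 decimal places leaves the longitude within ±0.0005° of the true value.
Parallels shrink by cos φ, so at 76.84° a degree of longitude is 111000 × 0.2277 ≈ 25271.5 m.
So at most 0.0005° × 25271.5 ≈ 12.6357 m east–west.

13 meters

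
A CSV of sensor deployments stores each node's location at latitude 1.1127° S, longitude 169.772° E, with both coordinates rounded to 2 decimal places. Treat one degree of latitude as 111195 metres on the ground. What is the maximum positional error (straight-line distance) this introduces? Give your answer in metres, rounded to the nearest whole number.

786 metres

Rounding to 2 decimal places leaves each coordinate within ±0.005° of the true value.
N–S: 0.005° × 111195 m/° = 555.975 m.
Longitude error → 0.005 × 111195 × cos 1.1127° = 0.005 × 111195 × 0.9998 ≈ 555.87 m.
Combining orthogonally: (555.975² + 555.87²)^½ ≈ 786.193 m.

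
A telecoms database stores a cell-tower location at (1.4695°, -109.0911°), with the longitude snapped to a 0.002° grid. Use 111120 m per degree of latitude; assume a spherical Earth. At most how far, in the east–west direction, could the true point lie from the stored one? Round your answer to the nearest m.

With a 0.002° grid the true value lies within half a step, ±0.002°/2 = ±0.001°, of the stored one.
One degree of longitude at 1.4695° is 111120 × cos 1.4695° ≈ 111120 × 0.9997 = 111083 m.
Maximum E–W displacement: 0.001 × 111083 = 111.083 m.

111 m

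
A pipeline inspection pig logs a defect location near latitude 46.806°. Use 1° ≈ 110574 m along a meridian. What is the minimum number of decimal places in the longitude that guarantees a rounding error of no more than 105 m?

At 46.806° one degree of longitude covers 110574 × cos 46.806° ≈ 110574 × 0.6845 ≈ 75684.7 m.
With N decimal places the half-ulp bound is 0.5·10⁻ᴺ°, or 0.5·10⁻ᴺ × 75684.7 m on the ground.
Setting 37842.3 × 10⁻ᴺ ≤ 105 gives 10ᴺ ≥ 360.4, i.e. N ≥ 2.56.
N = 2 would give 378 m (too coarse); N = 3 gives 37.8 m ≤ 105 m.

3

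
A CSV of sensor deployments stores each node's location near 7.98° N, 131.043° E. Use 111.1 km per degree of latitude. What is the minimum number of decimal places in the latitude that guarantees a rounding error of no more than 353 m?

3 decimal places

One degree of latitude covers 111100 m.
With N decimal places the half-ulp bound is 0.5·10⁻ᴺ°, or 0.5·10⁻ᴺ × 111100 m on the ground.
Need 0.5 × 111100 × 10⁻ᴺ ≤ 353 → 10⁻ᴺ ≤ 6.355e-03, so N ≥ 2.20.
At 2 places the error can reach 556 m, but 3 places keeps it to 55.6 m.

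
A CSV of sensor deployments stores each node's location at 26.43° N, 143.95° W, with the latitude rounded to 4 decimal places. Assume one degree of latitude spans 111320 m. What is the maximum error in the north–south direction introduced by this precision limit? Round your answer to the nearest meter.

Rounding to 4 decimal places leaves the latitude within ±5e-05° of the true value.
North–south distance: 5e-05° × 111320 m/° = 5.566 m.

6 meters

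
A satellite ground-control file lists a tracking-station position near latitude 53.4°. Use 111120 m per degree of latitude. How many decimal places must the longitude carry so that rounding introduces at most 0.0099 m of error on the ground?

At 53.4° one degree of longitude covers 111120 × cos 53.4° ≈ 111120 × 0.5962 ≈ 66252.5 m.
With N decimal places the half-ulp bound is 0.5·10⁻ᴺ°, or 0.5·10⁻ᴺ × 66252.5 m on the ground.
Setting 33126.3 × 10⁻ᴺ ≤ 0.0099 gives 10ᴺ ≥ 3.346e+06, i.e. N ≥ 6.52.
N = 6 would give 0.0331 m (too coarse); N = 7 gives 0.00331 m ≤ 0.0099 m.

7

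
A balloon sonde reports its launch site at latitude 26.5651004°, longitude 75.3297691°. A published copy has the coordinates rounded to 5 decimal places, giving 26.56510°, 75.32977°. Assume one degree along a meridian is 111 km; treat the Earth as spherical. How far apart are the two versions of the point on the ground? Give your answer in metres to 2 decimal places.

0.10 metres

Δlat = 26.5651004 − 26.56510 = +0.0000004°; Δlon = 75.3297691 − 75.32977 = -0.0000009°.
N–S: 0.0000004° × 111000 m/° = 0.0444 m.
East–west at this latitude: -0.0000009° × 111000 × cos 26.5651° ≈ -0.0000009 × 99281.4 = -0.0893532 m.
Combined displacement = (0.0444² + 0.0893532²)^½ ≈ 0.0997766 m.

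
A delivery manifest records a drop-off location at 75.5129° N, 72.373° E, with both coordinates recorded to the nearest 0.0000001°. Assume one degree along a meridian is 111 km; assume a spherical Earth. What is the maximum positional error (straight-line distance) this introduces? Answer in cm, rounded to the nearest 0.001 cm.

0.572 cm

Rounding to 7 decimal places leaves each coordinate within ±5e-08° of the true value.
North–south component: 5e-08° × 111000 = 0.00555 m.
E–W at 75.5129°: 5e-08° × 111000 × cos 75.5129° = 5e-08 × 111000 × 0.2502 ≈ 0.0013884 m.
Worst case both components are at the extreme and orthogonal: √(0.00555² + 0.0013884²) ≈ 0.00572103 m.
That is 0.00572103 m = 0.5721 cm.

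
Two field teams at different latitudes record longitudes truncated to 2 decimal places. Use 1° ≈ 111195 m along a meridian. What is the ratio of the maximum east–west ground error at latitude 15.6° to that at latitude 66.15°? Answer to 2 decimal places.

2.38

Truncating at 2 decimal places can drop up to a full unit in the last place, so the longitude may be off by as much as 0.01°.
At 15.6°: 0.01° × 111195 × cos 15.6° = 0.01 × 111195 × 0.9632 ≈ 1071 m.
At 66.15°: 0.01° × 111195 × cos 66.15° = 0.01 × 111195 × 0.4043 ≈ 449.61 m.
The ratio reduces to cos 15.6° / cos 66.15° = 0.9632/0.4043 ≈ 2.3820.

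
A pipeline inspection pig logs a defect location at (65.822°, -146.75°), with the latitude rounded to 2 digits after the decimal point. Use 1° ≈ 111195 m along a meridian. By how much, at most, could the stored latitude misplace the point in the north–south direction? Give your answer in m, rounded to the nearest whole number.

Rounding to 2 decimal places leaves the latitude within ±0.005° of the true value.
Along the meridian that is 0.005° × 111195 m/° = 555.975 m.

556 m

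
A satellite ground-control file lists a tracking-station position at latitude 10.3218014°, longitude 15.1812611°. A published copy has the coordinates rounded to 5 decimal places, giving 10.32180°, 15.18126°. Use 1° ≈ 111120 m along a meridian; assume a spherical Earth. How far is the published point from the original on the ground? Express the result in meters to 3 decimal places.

Δlat = 10.3218014 − 10.32180 = +0.0000014°; Δlon = 15.1812611 − 15.18126 = +0.0000011°.
N–S: 0.0000014° × 111120 m/° = 0.155568 m.
East–west at this latitude: 0.0000011° × 111120 × cos 10.3218° ≈ 0.0000011 × 109322 = 0.120254 m.
Distance: √(0.155568² + 0.120254²) ≈ 0.196628 m.

0.197 meters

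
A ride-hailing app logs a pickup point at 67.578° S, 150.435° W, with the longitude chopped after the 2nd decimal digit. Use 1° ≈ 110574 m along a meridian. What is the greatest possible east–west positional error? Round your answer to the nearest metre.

Truncating at 2 decimal places can drop up to a full unit in the last place, so the longitude may be off by as much as 0.01°.
Parallels shrink by cos φ, so at 67.578° a degree of longitude is 110574 × 0.3814 ≈ 42175.7 m.
East–west error: 0.01° × 42175.7 m/° ≈ 421.757 m.

422 metres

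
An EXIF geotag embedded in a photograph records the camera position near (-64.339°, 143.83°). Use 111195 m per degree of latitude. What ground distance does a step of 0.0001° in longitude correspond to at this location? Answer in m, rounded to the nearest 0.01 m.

One degree of longitude here spans 111195 × cos 64.339° = 111195 × 0.4330 ≈ 48152.5 m; 0.0001° of that is 4.81525 m.

4.82 m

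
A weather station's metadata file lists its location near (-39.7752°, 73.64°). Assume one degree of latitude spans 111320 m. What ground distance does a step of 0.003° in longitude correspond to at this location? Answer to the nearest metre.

One degree of longitude here spans 111320 × cos 39.7752° = 111320 × 0.7686 ≈ 85556.2 m; 0.003° of that is 256.668 m.

257 metres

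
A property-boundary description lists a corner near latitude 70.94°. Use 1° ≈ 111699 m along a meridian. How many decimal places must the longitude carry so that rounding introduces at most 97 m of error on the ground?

At 70.94° one degree of longitude covers 111699 × cos 70.94° ≈ 111699 × 0.3266 ≈ 36476.2 m.
N decimal places → at most half a unit in the last place, 0.5 × 10⁻ᴺ° = 36476.2/2 × 10⁻ᴺ m.
Setting 18238.1 × 10⁻ᴺ ≤ 97 gives 10ᴺ ≥ 188, i.e. N ≥ 2.27.
N = 2 would give 182 m (too coarse); N = 3 gives 18.2 m ≤ 97 m.

3 decimal places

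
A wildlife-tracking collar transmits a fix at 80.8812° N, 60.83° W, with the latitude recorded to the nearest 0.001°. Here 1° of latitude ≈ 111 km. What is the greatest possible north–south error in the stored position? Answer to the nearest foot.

Rounding to 3 decimal places leaves the latitude within ±0.0005° of the true value.
Along the meridian that is 0.0005° × 111000 m/° = 55.5 m.
In feet: 55.5 m ÷ 0.3048 ≈ 182.09 ft.

182 feet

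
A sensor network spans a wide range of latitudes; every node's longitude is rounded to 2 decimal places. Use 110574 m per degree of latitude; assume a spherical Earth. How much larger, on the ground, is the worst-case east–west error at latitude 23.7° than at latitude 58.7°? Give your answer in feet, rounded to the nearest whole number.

Rounding to 2 decimal places leaves the longitude within ±0.005° of the true value.
At 23.7°: 0.005° × 110574 × cos 23.7° = 0.005 × 110574 × 0.9157 ≈ 506.24 m.
Error at 58.7° = 0.005° × 110574 × cos 58.7° ≈ 552.87 × 0.5195 = 287.23 m.
Difference: 506.24 − 287.23 = 219.02 m.
Converting: 219.016 m × 3.2808 ft/m ≈ 718.56 ft.

719 feet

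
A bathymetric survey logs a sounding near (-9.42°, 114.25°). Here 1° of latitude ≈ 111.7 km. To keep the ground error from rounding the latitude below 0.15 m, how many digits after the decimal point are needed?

One degree of latitude covers 111700 m.
With N decimal places the half-ulp bound is 0.5·10⁻ᴺ°, or 0.5·10⁻ᴺ × 111700 m on the ground.
Need 0.5 × 111700 × 10⁻ᴺ ≤ 0.15 → 10⁻ᴺ ≤ 2.686e-06, so N ≥ 5.57.
N = 5 would give 0.558 m (too coarse); N = 6 gives 0.0558 m ≤ 0.15 m.

6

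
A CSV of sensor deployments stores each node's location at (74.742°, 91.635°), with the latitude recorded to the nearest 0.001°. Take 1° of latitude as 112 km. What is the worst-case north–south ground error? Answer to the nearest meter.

Rounding to 3 decimal places leaves the latitude within ±0.0005° of the true value.
Along the meridian that is 0.0005° × 112000 m/° = 56 m.

56 meters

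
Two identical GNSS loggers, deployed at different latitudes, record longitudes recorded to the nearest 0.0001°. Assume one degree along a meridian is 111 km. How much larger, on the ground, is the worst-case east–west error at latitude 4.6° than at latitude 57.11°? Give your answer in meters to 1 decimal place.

2.5 meters

Rounding to 4 decimal places leaves the longitude within ±5e-05° of the true value.
Error at 4.6° = 5e-05° × 111000 × cos 4.6° ≈ 5.55 × 0.9968 = 5.5321 m.
At 57.11°: 5e-05° × 111000 × cos 57.11° = 5e-05 × 111000 × 0.5430 ≈ 3.0138 m.
So the lower-latitude error exceeds the higher by 5.5321 − 3.0138 = 2.5183 m.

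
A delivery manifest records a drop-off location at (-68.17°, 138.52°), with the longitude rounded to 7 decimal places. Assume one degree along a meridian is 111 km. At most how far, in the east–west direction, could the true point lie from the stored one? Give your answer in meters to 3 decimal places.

Rounding to 7 decimal places leaves the longitude within ±5e-08° of the true value.
Parallels shrink by cos φ, so at 68.17° a degree of longitude is 111000 × 0.3719 ≈ 41275.8 m.
East–west error: 5e-08° × 41275.8 m/° ≈ 0.00206379 m.

0.002 meters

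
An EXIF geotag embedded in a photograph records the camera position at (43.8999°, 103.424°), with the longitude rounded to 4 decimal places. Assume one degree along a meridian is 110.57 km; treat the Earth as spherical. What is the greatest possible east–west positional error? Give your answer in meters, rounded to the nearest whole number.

Rounding to 4 decimal places leaves the longitude within ±5e-05° of the true value.
At latitude 43.8999° a degree of longitude spans 110570 m × cos 43.8999° = 110570 × 0.7206 ≈ 79671.5 m.
East–west error: 5e-05° × 79671.5 m/° ≈ 3.98357 m.

4 meters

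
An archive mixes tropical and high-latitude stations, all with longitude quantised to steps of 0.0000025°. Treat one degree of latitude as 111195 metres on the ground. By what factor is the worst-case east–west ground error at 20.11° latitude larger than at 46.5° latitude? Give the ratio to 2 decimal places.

1.36

With a 0.0000025° grid the true value lies within half a step, ±0.0000025°/2 = ±1.25e-06°, of the stored one.
Error at 20.11° = 1.25e-06° × 111195 × cos 20.11° ≈ 0.13899 × 0.9390 = 0.13052 m.
Error at 46.5° = 1.25e-06° × 111195 × cos 46.5° ≈ 0.13899 × 0.6884 = 0.095677 m.
The ratio reduces to cos 20.11° / cos 46.5° = 0.9390/0.6884 ≈ 1.3642.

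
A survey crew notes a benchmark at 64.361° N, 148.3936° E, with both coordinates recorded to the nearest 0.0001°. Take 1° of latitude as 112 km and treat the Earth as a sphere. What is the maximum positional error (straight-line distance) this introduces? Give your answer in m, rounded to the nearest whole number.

Rounding to 4 decimal places leaves each coordinate within ±5e-05° of the true value.
North–south component: 5e-05° × 112000 = 5.6 m.
East–west component at 64.361°: 5e-05° × 112000 × cos 64.361° ≈ 5e-05 × 48462.3 ≈ 2.42312 m.
The two errors are perpendicular, so the maximum displacement is √(5.6² + 2.42312²) ≈ 6.10176 m.

6 m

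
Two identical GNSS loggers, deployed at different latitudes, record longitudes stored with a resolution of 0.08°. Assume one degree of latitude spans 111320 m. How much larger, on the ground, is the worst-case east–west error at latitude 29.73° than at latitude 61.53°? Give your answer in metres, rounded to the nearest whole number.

With a 0.08° grid the true value lies within half a step, ±0.08°/2 = ±0.04°, of the stored one.
Error at 29.73° = 0.04° × 111320 × cos 29.73° ≈ 4452.8 × 0.8684 = 3866.7 m.
At 61.53°: 0.04° × 111320 × cos 61.53° = 0.04 × 111320 × 0.4767 ≈ 2122.6 m.
Difference: 3866.7 − 2122.6 = 1744 m.

1744 metres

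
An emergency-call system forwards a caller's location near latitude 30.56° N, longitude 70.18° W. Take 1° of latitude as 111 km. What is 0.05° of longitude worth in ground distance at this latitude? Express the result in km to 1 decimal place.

At 30.56° a degree of longitude is 111000 × cos 30.56° ≈ 95581.8 m, so 0.05° corresponds to 4779.09 m.
That is 4779.09 m = 4.7791 km.

4.8 km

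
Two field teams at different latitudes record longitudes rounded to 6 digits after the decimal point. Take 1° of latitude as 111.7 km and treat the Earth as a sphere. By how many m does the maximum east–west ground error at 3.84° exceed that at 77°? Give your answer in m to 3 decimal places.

Rounding to 6 decimal places leaves the longitude within ±5e-07° of the true value.
At 3.84°: 5e-07° × 111700 × cos 3.84° = 5e-07 × 111700 × 0.9978 ≈ 0.055725 m.
Error at 77° = 5e-07° × 111700 × cos 77° ≈ 0.05585 × 0.2250 = 0.012564 m.
Difference: 0.055725 − 0.012564 = 0.043161 m.

0.043 m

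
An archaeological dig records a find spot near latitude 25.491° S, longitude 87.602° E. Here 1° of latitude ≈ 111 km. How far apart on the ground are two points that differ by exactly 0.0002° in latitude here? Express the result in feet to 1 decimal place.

72.8 feet

Along a meridian 0.0002° is 0.0002 × 111000 = 22.2 m.
Converting: 22.2 m × 3.2808 ft/m ≈ 72.835 ft.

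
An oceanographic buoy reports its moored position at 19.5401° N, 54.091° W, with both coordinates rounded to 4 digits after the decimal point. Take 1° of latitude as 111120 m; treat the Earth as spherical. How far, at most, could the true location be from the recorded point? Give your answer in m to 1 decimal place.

7.6 m

Rounding to 4 decimal places leaves each coordinate within ±5e-05° of the true value.
North–south component: 5e-05° × 111120 = 5.556 m.
Longitude error → 5e-05 × 111120 × cos 19.5401° = 5e-05 × 111120 × 0.9424 ≈ 5.23602 m.
Combining orthogonally: (5.556² + 5.23602²)^½ ≈ 7.63446 m.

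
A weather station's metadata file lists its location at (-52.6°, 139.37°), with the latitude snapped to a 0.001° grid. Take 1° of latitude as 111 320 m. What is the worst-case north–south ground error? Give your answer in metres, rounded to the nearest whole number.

56 metres

With a 0.001° grid the true value lies within half a step, ±0.001°/2 = ±0.0005°, of the stored one.
North–south distance: 0.0005° × 111320 m/° = 55.66 m.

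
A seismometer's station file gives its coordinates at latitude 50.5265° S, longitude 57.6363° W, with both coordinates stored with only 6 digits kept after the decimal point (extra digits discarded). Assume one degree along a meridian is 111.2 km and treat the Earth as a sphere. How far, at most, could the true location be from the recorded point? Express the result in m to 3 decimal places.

Truncating at 6 decimal places can drop up to a full unit in the last place, so each coordinate may be off by as much as 1e-06°.
North–south component: 1e-06° × 111200 = 0.1112 m.
E–W at 50.5265°: 1e-06° × 111200 × cos 50.5265° = 1e-06 × 111200 × 0.6357 ≈ 0.0706922 m.
Worst case both components are at the extreme and orthogonal: √(0.1112² + 0.0706922²) ≈ 0.131768 m.

0.132 m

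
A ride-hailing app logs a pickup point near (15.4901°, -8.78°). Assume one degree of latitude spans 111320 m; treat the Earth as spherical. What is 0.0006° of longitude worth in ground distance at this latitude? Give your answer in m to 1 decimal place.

64.4 m

At 15.4901° a degree of longitude is 111320 × cos 15.4901° ≈ 107276 m, so 0.0006° corresponds to 64.3659 m.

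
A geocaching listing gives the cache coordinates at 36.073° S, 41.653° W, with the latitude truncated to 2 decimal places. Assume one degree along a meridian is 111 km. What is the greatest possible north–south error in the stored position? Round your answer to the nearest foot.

Truncating at 2 decimal places can drop up to a full unit in the last place, so the latitude may be off by as much as 0.01°.
So the N–S error is at most 0.01 × 111000 = 1110 m.
In feet: 1110 m ÷ 0.3048 ≈ 3641.7 ft.

3642 feet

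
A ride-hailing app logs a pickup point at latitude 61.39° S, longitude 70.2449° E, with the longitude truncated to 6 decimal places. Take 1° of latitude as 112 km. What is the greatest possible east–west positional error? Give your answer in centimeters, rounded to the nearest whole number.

5 centimeters

Truncating at 6 decimal places can drop up to a full unit in the last place, so the longitude may be off by as much as 1e-06°.
At latitude 61.39° a degree of longitude spans 112000 m × cos 61.39° = 112000 × 0.4788 ≈ 53630.6 m.
East–west error: 1e-06° × 53630.6 m/° ≈ 0.0536306 m.
That is 0.0536306 m = 5.3631 cm.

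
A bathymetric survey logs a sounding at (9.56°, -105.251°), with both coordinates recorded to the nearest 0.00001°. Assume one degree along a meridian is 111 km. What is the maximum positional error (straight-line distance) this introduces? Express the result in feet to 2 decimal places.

2.56 feet

Rounding to 5 decimal places leaves each coordinate within ±5e-06° of the true value.
N–S: 5e-06° × 111000 m/° = 0.555 m.
East–west component at 9.56°: 5e-06° × 111000 × cos 9.56° ≈ 5e-06 × 109458 ≈ 0.547292 m.
The two errors are perpendicular, so the maximum displacement is √(0.555² + 0.547292²) ≈ 0.779457 m.
In feet: 0.779457 m ÷ 0.3048 ≈ 2.5573 ft.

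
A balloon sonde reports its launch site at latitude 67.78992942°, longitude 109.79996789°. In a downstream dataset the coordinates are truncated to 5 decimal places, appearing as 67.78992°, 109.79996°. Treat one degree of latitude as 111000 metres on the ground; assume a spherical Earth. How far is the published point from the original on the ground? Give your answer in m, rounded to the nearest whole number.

Δlat = 67.78992942 − 67.78992 = +0.00000942°; Δlon = 109.79996789 − 109.79996 = +0.00000789°.
N–S: 0.00000942° × 111000 m/° = 1.04562 m.
East–west at this latitude: 0.00000789° × 111000 × cos 67.7899° ≈ 0.00000789 × 41958.4 = 0.331052 m.
Distance: √(1.04562² + 0.331052²) ≈ 1.09678 m.

1 m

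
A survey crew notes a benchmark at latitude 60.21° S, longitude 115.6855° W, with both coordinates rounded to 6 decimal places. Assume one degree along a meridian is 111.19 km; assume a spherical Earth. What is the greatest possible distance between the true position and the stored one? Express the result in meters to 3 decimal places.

Rounding to 6 decimal places leaves each coordinate within ±5e-07° of the true value.
N–S: 5e-07° × 111190 m/° = 0.055595 m.
Longitude error → 5e-07 × 111190 × cos 60.21° = 5e-07 × 111190 × 0.4968 ≈ 0.0276208 m.
Combining orthogonally: (0.055595² + 0.0276208²)^½ ≈ 0.0620783 m.

0.062 meters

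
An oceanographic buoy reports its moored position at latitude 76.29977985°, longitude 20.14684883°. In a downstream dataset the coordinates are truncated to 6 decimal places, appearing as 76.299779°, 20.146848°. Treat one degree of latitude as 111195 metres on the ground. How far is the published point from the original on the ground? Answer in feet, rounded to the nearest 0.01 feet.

0.32 feet

The latitude changed by +0.00000085° and the longitude by +0.00000083°.
North–south shift: 0.00000085 × 111195 = 0.0945157 m.
East–west at this latitude: 0.00000083° × 111195 × cos 76.2998° ≈ 0.00000083 × 26335.6 = 0.0218586 m.
Combined displacement = (0.0945157² + 0.0218586²)^½ ≈ 0.0970104 m.
In feet: 0.0970104 m ÷ 0.3048 ≈ 0.31828 ft.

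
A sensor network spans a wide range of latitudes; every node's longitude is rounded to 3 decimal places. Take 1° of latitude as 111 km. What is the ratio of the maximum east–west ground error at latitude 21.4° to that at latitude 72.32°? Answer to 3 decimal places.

Rounding to 3 decimal places leaves the longitude within ±0.0005° of the true value.
Error at 21.4° = 0.0005° × 111000 × cos 21.4° ≈ 55.5 × 0.9311 = 51.674 m.
At 72.32°: 0.0005° × 111000 × cos 72.32° = 0.0005 × 111000 × 0.3037 ≈ 16.855 m.
Ratio: 51.674 / 16.855 = cos 21.4° / cos 72.32° ≈ 3.0657.

3.066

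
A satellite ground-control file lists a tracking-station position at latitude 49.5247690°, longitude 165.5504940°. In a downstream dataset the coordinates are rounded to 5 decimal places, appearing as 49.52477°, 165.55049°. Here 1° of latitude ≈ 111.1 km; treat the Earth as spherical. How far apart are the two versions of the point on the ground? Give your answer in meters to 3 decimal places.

The latitude changed by -0.0000010° and the longitude by +0.0000040°.
North–south shift: -0.0000010 × 111100 = -0.1111 m.
E–W at 49.5248°: 0.0000040° × 111100 × cos 49.5248° = 0.0000040 × 111100 × 0.6491 ≈ 0.288469 m.
Distance: √(0.1111² + 0.288469²) ≈ 0.309124 m.

0.309 meters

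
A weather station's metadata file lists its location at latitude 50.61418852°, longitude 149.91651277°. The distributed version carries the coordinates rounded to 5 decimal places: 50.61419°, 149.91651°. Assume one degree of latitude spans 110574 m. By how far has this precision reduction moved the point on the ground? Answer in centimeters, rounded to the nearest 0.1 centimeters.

25.4 centimeters

Δlat = 50.61418852 − 50.61419 = -0.00000148°; Δlon = 149.91651277 − 149.91651 = +0.00000277°.
North–south shift: -0.00000148 × 110574 = -0.16365 m.
E–W at 50.6142°: 0.00000277° × 110574 × cos 50.6142° = 0.00000277 × 110574 × 0.6345 ≈ 0.194353 m.
Distance: √(0.16365² + 0.194353²) ≈ 0.254075 m.
That is 0.254075 m = 25.408 cm.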